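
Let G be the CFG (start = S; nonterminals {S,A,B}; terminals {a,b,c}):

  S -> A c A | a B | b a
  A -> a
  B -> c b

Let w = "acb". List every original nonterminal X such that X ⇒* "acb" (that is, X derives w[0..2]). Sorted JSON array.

CNF form of G:
  S -> A X3 | T1 T2 | T2 B
  A -> a
  B -> T0 T1
  T0 -> c
  T1 -> b
  T2 -> a
  X3 -> T0 A

CYK table (by increasing span), restricted to cells inside w[0..2]:
  [0..0]={A,T2}  "a"  orig:{A}
  [1..1]={T0}  "c"  orig:{}
  [2..2]={T1}  "b"  orig:{}
  [0..1]=∅  "ac"
  [1..2]={B}  "cb"
  [0..2]={S}  "acb"

Original NTs in T[0,2] deriving "acb": ["S"]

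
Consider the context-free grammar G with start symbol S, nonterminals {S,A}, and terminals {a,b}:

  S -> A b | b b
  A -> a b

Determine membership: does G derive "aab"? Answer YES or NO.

CNF form of G:
  S -> A T1 | T1 T1
  A -> T0 T1
  T0 -> a
  T1 -> b

CYK table (by increasing span):
  T[0,0] 'a' = {T0}  orig:{}
  T[1,1] 'a' = {T0}  orig:{}
  T[2,2] 'b' = {T1}  orig:{}
  T[0,1] 'aa' = ∅
  T[1,2] 'ab' = {A}
  T[0,2] 'aab' = ∅

S ∉ T[0,2] ⇒ NO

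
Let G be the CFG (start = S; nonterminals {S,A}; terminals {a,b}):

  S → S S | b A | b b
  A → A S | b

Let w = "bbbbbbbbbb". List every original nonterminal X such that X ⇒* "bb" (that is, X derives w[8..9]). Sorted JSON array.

Convert to CNF:
  S -> S S | T0 A | T0 T0
  A -> A S | b
  T0 -> b

CYK fill, restricted to cells inside w[8..9]:
  T[8,8] 'b' = {A,T0}  orig:{A}
  T[9,9] 'b' = {A,T0}  orig:{A}
  T[8,9] 'bb' = {S}

Original NTs in T[8,9] deriving "bb": ["S"]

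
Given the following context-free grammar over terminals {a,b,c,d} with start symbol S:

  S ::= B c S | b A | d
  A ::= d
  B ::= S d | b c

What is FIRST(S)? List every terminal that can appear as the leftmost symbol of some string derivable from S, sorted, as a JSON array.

FIRST iteration:
pass 1:
  A via A→d: +{d}
  B via B→b c: +{b}
  S via S→B c S: +{b}
  S via S→d: +{d}
  FIRST(S)={b,d}  FIRST(A)={d}  FIRST(B)={b}
pass 2:
  B via B→S d: +{d}
  FIRST(S)={b,d}  FIRST(A)={d}  FIRST(B)={b,d}
pass 3: (no change)
  FIRST(S)={b,d}  FIRST(A)={d}  FIRST(B)={b,d}

FIRST(S) = ["b", "d"]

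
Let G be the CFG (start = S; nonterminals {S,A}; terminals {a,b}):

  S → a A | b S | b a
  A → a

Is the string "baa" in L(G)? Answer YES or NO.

Convert to CNF:
  S -> T0 A | T1 S | T1 T0
  A -> a
  T0 -> a
  T1 -> b

Fill CYK table bottom-up:
  cell(0,0) b: {T1}  orig:{}
  cell(1,1) a: {A,T0}  orig:{A}
  cell(2,2) a: {A,T0}  orig:{A}
  cell(0,1) ba: {S}
  cell(1,2) aa: {S}
  cell(0,2) baa: {S}

S ∈ T[0,2] ⇒ YES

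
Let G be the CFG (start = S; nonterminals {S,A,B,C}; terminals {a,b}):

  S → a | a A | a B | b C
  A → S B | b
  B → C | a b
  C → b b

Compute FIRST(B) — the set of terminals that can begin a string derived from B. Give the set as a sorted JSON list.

FIRST sets, iterate to fixpoint:
round 1:
  A via A→b: +{b}
  B via B→a b: +{a}
  C via C→b b: +{b}
  S via S→a: +{a}
  S via S→b C: +{b}
  FIRST[S]={a,b}  FIRST[A]={b}  FIRST[B]={a}  FIRST[C]={b}
round 2:
  A via A→S B: +{a}
  B via B→C: +{b}
  FIRST[S]={a,b}  FIRST[A]={a,b}  FIRST[B]={a,b}  FIRST[C]={b}
round 3: (stable)
  FIRST[S]={a,b}  FIRST[A]={a,b}  FIRST[B]={a,b}  FIRST[C]={b}

FIRST(B) = ["a", "b"]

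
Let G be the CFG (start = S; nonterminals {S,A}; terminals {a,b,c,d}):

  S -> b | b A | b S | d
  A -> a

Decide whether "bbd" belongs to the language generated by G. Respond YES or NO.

Convert to CNF:
  S -> T0 A | T0 S | b | d
  A -> a
  T0 -> b

CYK table (by increasing span):
  [0..0]={S,T0}  "b"  orig:{S}
  [1..1]={S,T0}  "b"  orig:{S}
  [2..2]={S}  "d"
  [0..1]={S}  "bb"
  [1..2]={S}  "bd"
  [0..2]={S}  "bbd"

S ∈ T[0,2] ⇒ YES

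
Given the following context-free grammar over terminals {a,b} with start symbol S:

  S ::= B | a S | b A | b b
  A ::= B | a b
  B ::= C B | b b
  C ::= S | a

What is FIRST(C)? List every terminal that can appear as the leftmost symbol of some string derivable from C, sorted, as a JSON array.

FIRST iteration:
[1]
  A via A→a b: +{a}
  B via B→b b: +{b}
  C via C→a: +{a}
  S via S→B: +{b}
  S via S→a S: +{a}
  FIRST(S)={a,b}  FIRST(A)={a}  FIRST(B)={b}  FIRST(C)={a}
[2]
  A via A→B: +{b}
  B via B→C B: +{a}
  C via C→S: +{b}
  FIRST(S)={a,b}  FIRST(A)={a,b}  FIRST(B)={a,b}  FIRST(C)={a,b}
[3] done
  FIRST(S)={a,b}  FIRST(A)={a,b}  FIRST(B)={a,b}  FIRST(C)={a,b}

FIRST(C) = ["a", "b"]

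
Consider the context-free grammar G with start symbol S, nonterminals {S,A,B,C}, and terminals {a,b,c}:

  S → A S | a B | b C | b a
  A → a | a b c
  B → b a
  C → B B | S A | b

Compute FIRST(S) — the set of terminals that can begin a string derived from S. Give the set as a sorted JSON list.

FIRST sets, iterate to fixpoint:
round 1:
  A via A→a: +{a}
  B via B→b a: +{b}
  C via C→B B: +{b}
  S via S→A S: +{a}
  S via S→b C: +{b}
  S: {a,b}  A: {a}  B: {b}  C: {b}
round 2:
  C via C→S A: +{a}
  S: {a,b}  A: {a}  B: {b}  C: {a,b}
round 3: (no change)
  S: {a,b}  A: {a}  B: {b}  C: {a,b}

FIRST(S) = ["a", "b"]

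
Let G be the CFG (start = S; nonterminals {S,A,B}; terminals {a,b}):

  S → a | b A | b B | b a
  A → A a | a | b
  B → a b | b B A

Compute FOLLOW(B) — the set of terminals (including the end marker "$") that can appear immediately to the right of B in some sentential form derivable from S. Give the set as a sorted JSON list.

FIRST iteration:
[1]
  A via A→a: +{a}
  A via A→b: +{b}
  B via B→a b: +{a}
  B via B→b B A: +{b}
  S via S→a: +{a}
  S via S→b A: +{b}
  FIRST[S]={a,b}  FIRST[A]={a,b}  FIRST[B]={a,b}
[2] done
  FIRST[S]={a,b}  FIRST[A]={a,b}  FIRST[B]={a,b}

FOLLOW sets:
seed FOLLOW(S) with $
[1]
  A→A a: FOLLOW(A) ⊇ FIRST(a) = {a}; new: +{a}
  B→b B A: FOLLOW(B) ⊇ FIRST(A) = {a,b}; new: +{a,b}
  B→b B A: FOLLOW(A) ⊇ FOLLOW(B) ⊇ {a,b}; new: +{b}
  S→b A: FOLLOW(A) ⊇ FOLLOW(S) ⊇ {$}; new: +{$}
  S→b B: FOLLOW(B) ⊇ FOLLOW(S) ⊇ {$}; new: +{$}
  S: {$}  A: {$,a,b}  B: {$,a,b}
[2] (stable)
  S: {$}  A: {$,a,b}  B: {$,a,b}

FOLLOW(B) = ["$", "a", "b"]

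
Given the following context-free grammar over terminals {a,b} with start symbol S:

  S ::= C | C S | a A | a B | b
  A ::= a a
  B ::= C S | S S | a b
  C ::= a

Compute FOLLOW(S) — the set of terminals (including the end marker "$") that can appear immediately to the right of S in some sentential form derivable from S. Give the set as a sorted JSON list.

FIRST sets, iterate to fixpoint:
iter 1:
  A via A→a a: +{a}
  B via B→a b: +{a}
  C via C→a: +{a}
  S via S→C: +{a}
  S via S→b: +{b}
  S: {a,b}  A: {a}  B: {a}  C: {a}
iter 2:
  B via B→S S: +{b}
  S: {a,b}  A: {a}  B: {a,b}  C: {a}
iter 3: (no change)
  S: {a,b}  A: {a}  B: {a,b}  C: {a}

FOLLOW iteration:
initialize: $ ∈ FOLLOW(S)
iter 1:
  B→C S: FOLLOW(C) ⊇ FIRST(S) = {a,b}; new: +{a,b}
  B→S S: FOLLOW(S) ⊇ FIRST(S) = {a,b}; new: +{a,b}
  S→C: FOLLOW(C) ⊇ FOLLOW(S) ⊇ {$,a,b}; new: +{$}
  S→a A: FOLLOW(A) ⊇ FOLLOW(S) ⊇ {$,a,b}; new: +{$,a,b}
  S→a B: FOLLOW(B) ⊇ FOLLOW(S) ⊇ {$,a,b}; new: +{$,a,b}
  FOLLOW[S]={$,a,b}  FOLLOW[A]={$,a,b}  FOLLOW[B]={$,a,b}  FOLLOW[C]={$,a,b}
iter 2: (no change)
  FOLLOW[S]={$,a,b}  FOLLOW[A]={$,a,b}  FOLLOW[B]={$,a,b}  FOLLOW[C]={$,a,b}

FOLLOW(S) = ["$", "a", "b"]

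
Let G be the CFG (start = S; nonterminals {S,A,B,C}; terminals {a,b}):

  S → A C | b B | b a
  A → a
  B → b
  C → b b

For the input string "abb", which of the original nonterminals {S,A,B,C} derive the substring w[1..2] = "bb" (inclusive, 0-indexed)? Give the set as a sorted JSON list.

Convert to CNF:
  S -> A C | T0 B | T0 T1
  A -> a
  B -> b
  C -> T0 T0
  T0 -> b
  T1 -> a

CYK table (by increasing span) — only the sub-triangle for w[1..2]:
  cell(1,1) b: {B,T0}  orig:{B}
  cell(2,2) b: {B,T0}  orig:{B}
  cell(1,2) bb: {C,S}

Original NTs in T[1,2] deriving "bb": ["C", "S"]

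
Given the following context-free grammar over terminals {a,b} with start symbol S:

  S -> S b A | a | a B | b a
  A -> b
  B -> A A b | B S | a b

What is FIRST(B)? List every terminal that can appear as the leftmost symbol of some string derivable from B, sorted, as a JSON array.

FIRST sets, iterate to fixpoint:
iter 1:
  A via A→b: +{b}
  B via B→A A b: +{b}
  B via B→a b: +{a}
  S via S→a: +{a}
  S via S→b a: +{b}
  FIRST[S]={a,b}  FIRST[A]={b}  FIRST[B]={a,b}
iter 2: (no change)
  FIRST[S]={a,b}  FIRST[A]={b}  FIRST[B]={a,b}

FIRST(B) = ["a", "b"]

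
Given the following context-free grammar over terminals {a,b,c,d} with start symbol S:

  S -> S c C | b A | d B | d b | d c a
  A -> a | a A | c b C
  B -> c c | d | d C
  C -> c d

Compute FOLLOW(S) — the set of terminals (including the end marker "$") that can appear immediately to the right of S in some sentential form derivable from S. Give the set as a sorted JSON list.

FIRST sets, iterate to fixpoint:
[1]
  A via A→a: +{a}
  A via A→c b C: +{c}
  B via B→c c: +{c}
  B via B→d: +{d}
  C via C→c d: +{c}
  S via S→b A: +{b}
  S via S→d B: +{d}
  S: {b,d}  A: {a,c}  B: {c,d}  C: {c}
[2] (stable)
  S: {b,d}  A: {a,c}  B: {c,d}  C: {c}

Compute FOLLOW by fixpoint:
FOLLOW(S) := {$}
iter 1:
  S→S c C: FOLLOW(S) ⊇ FIRST(c) = {c}; new: +{c}
  S→S c C: FOLLOW(C) ⊇ FOLLOW(S) ⊇ {$,c}; new: +{$,c}
  S→b A: FOLLOW(A) ⊇ FOLLOW(S) ⊇ {$,c}; new: +{$,c}
  S→d B: FOLLOW(B) ⊇ FOLLOW(S) ⊇ {$,c}; new: +{$,c}
  FOLLOW[S]={$,c}  FOLLOW[A]={$,c}  FOLLOW[B]={$,c}  FOLLOW[C]={$,c}
iter 2: (no change)
  FOLLOW[S]={$,c}  FOLLOW[A]={$,c}  FOLLOW[B]={$,c}  FOLLOW[C]={$,c}

FOLLOW(S) = ["$", "c"]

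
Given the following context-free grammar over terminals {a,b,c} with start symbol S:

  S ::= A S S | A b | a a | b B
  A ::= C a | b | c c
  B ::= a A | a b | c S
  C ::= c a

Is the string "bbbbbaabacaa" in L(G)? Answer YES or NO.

CNF form of G:
  S -> A T2 | A X3 | T0 T0 | T2 B
  A -> C T0 | T1 T1 | b
  B -> T0 A | T0 T2 | T1 S
  C -> T1 T0
  T0 -> a
  T1 -> c
  T2 -> b
  X3 -> S S

CYK fill:
  cell(0,0) b: {A,T2}  orig:{A}
  cell(1,1) b: {A,T2}  orig:{A}
  cell(2,2) b: {A,T2}  orig:{A}
  cell(3,3) b: {A,T2}  orig:{A}
  cell(4,4) b: {A,T2}  orig:{A}
  cell(5,5) a: {T0}  orig:{}
  cell(6,6) a: {T0}  orig:{}
  cell(7,7) b: {A,T2}  orig:{A}
  cell(8,8) a: {T0}  orig:{}
  cell(9,9) c: {T1}  orig:{}
  cell(10,10) a: {T0}  orig:{}
  cell(11,11) a: {T0}  orig:{}
  cell(0,1) bb: {S}
  cell(1,2) bb: {S}
  cell(2,3) bb: {S}
  cell(3,4) bb: {S}
  cell(4,5) ba: ∅
  cell(5,6) aa: {S}
  cell(6,7) ab: {B}
  cell(7,8) ba: ∅
  cell(8,9) ac: ∅
  cell(9,10) ca: {C}
  cell(10,11) aa: {S}
  cell(0,2) bbb: ∅
  cell(1,3) bbb: ∅
  cell(2,4) bbb: ∅
  cell(3,5) bba: ∅
  cell(4,6) baa: ∅
  cell(5,7) aab: ∅
  cell(6,8) aba: ∅
  cell(7,9) bac: ∅
  cell(8,10) aca: ∅
  cell(9,11) caa: {A,B}
  cell(0,3) bbbb: {X3}  orig:{}
  cell(1,4) bbbb: {X3}  orig:{}
  cell(2,5) bbba: ∅
  cell(3,6) bbaa: {X3}  orig:{}
  cell(4,7) baab: ∅
  cell(5,8) aaba: ∅
  cell(6,9) abac: ∅
  cell(7,10) baca: ∅
  cell(8,11) acaa: {B}
  cell(0,4) bbbbb: {S}
  cell(1,5) bbbba: ∅
  cell(2,6) bbbaa: {S}
  cell(3,7) bbaab: ∅
  cell(4,8) baaba: ∅
  cell(5,9) aabac: ∅
  cell(6,10) abaca: ∅
  cell(7,11) bacaa: {S}
  cell(0,5) bbbbba: ∅
  cell(1,6) bbbbaa: ∅
  cell(2,7) bbbaab: ∅
  cell(3,8) bbaaba: ∅
  cell(4,9) baabac: ∅
  cell(5,10) aabaca: ∅
  cell(6,11) abacaa: ∅
  cell(0,6) bbbbbaa: {X3}  orig:{}
  cell(1,7) bbbbaab: ∅
  cell(2,8) bbbaaba: ∅
  cell(3,9) bbaabac: ∅
  cell(4,10) baabaca: ∅
  cell(5,11) aabacaa: {X3}  orig:{}
  cell(0,7) bbbbbaab: ∅
  cell(1,8) bbbbaaba: ∅
  cell(2,9) bbbaabac: ∅
  cell(3,10) bbaabaca: ∅
  cell(4,11) baabacaa: {S}
  cell(0,8) bbbbbaaba: ∅
  cell(1,9) bbbbaabac: ∅
  cell(2,10) bbbaabaca: ∅
  cell(3,11) bbaabacaa: ∅
  cell(0,9) bbbbbaabac: ∅
  cell(1,10) bbbbaabaca: ∅
  cell(2,11) bbbaabacaa: {X3}  orig:{}
  cell(0,10) bbbbbaabaca: ∅
  cell(1,11) bbbbaabacaa: {S}
  cell(0,11) bbbbbaabacaa: ∅

S ∉ T[0,11] ⇒ NO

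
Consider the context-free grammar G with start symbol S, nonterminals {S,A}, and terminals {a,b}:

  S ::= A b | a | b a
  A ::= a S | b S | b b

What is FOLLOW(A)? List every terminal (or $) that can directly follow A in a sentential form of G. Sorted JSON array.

FIRST sets, iterate to fixpoint:
iter 1:
  A via A→a S: +{a}
  A via A→b S: +{b}
  S via S→A b: +{a,b}
  FIRST[S]={a,b}  FIRST[A]={a,b}
iter 2: done
  FIRST[S]={a,b}  FIRST[A]={a,b}

Compute FOLLOW by fixpoint:
initialize: $ ∈ FOLLOW(S)
round 1:
  S→A b: FOLLOW(A) ⊇ FIRST(b) = {b}; new: +{b}
  S: {$}  A: {b}
round 2:
  A→a S: FOLLOW(S) ⊇ FOLLOW(A) ⊇ {b}; new: +{b}
  S: {$,b}  A: {b}
round 3: (stable)
  S: {$,b}  A: {b}

FOLLOW(A) = ["b"]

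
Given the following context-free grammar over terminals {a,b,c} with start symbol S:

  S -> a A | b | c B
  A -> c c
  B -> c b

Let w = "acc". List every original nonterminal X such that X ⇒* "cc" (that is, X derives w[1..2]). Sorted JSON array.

Convert to CNF:
  S -> T0 B | T2 A | b
  A -> T0 T0
  B -> T0 T1
  T0 -> c
  T1 -> b
  T2 -> a

Fill CYK table bottom-up — only the sub-triangle for w[1..2]:
  [1..1]={T0}  "c"  orig:{}
  [2..2]={T0}  "c"  orig:{}
  [1..2]={A}  "cc"

Original NTs in T[1,2] deriving "cc": ["A"]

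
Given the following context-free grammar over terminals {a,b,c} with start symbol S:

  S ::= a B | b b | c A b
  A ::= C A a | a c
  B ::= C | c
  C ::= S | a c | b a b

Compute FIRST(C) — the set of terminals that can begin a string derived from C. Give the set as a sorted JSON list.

Compute FIRST by fixpoint:
pass 1:
  A via A→a c: +{a}
  B via B→c: +{c}
  C via C→a c: +{a}
  C via C→b a b: +{b}
  S via S→a B: +{a}
  S via S→b b: +{b}
  S via S→c A b: +{c}
  FIRST(S)={a,b,c}  FIRST(A)={a}  FIRST(B)={c}  FIRST(C)={a,b}
pass 2:
  A via A→C A a: +{b}
  B via B→C: +{a,b}
  C via C→S: +{c}
  FIRST(S)={a,b,c}  FIRST(A)={a,b}  FIRST(B)={a,b,c}  FIRST(C)={a,b,c}
pass 3:
  A via A→C A a: +{c}
  FIRST(S)={a,b,c}  FIRST(A)={a,b,c}  FIRST(B)={a,b,c}  FIRST(C)={a,b,c}
pass 4: (no change)
  FIRST(S)={a,b,c}  FIRST(A)={a,b,c}  FIRST(B)={a,b,c}  FIRST(C)={a,b,c}

FIRST(C) = ["a", "b", "c"]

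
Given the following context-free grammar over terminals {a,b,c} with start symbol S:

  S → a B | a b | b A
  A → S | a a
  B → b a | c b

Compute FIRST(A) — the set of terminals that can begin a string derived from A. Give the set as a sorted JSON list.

Compute FIRST by fixpoint:
pass 1:
  A via A→a a: +{a}
  B via B→b a: +{b}
  B via B→c b: +{c}
  S via S→a B: +{a}
  S via S→b A: +{b}
  S: {a,b}  A: {a}  B: {b,c}
pass 2:
  A via A→S: +{b}
  S: {a,b}  A: {a,b}  B: {b,c}
pass 3: done
  S: {a,b}  A: {a,b}  B: {b,c}

FIRST(A) = ["a", "b"]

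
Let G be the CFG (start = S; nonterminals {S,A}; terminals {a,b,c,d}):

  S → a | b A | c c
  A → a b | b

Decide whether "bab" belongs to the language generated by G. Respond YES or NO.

CNF form of G:
  S -> T1 A | T2 T2 | a
  A -> T0 T1 | b
  T0 -> a
  T1 -> b
  T2 -> c

CYK fill:
  cell(0,0) b: {A,T1}  orig:{A}
  cell(1,1) a: {S,T0}  orig:{S}
  cell(2,2) b: {A,T1}  orig:{A}
  cell(0,1) ba: ∅
  cell(1,2) ab: {A}
  cell(0,2) bab: {S}

S ∈ T[0,2] ⇒ YES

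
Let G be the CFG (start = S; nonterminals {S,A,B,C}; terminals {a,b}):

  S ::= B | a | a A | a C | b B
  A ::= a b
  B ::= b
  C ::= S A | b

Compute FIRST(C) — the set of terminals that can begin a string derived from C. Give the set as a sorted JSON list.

FIRST iteration:
pass 1:
  A via A→a b: +{a}
  B via B→b: +{b}
  C via C→b: +{b}
  S via S→B: +{b}
  S via S→a: +{a}
  FIRST(S)={a,b}  FIRST(A)={a}  FIRST(B)={b}  FIRST(C)={b}
pass 2:
  C via C→S A: +{a}
  FIRST(S)={a,b}  FIRST(A)={a}  FIRST(B)={b}  FIRST(C)={a,b}
pass 3: done
  FIRST(S)={a,b}  FIRST(A)={a}  FIRST(B)={b}  FIRST(C)={a,b}

FIRST(C) = ["a", "b"]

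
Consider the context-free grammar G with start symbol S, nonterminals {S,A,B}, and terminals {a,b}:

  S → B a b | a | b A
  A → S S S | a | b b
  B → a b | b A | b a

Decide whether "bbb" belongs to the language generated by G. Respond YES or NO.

CNF form of G:
  S -> B X3 | T0 A | a
  A -> S X2 | T0 T0 | a
  B -> T0 A | T0 T1 | T1 T0
  T0 -> b
  T1 -> a
  X2 -> S S
  X3 -> T1 T0

Fill CYK table bottom-up:
  [0..0]={T0}  "b"  orig:{}
  [1..1]={T0}  "b"  orig:{}
  [2..2]={T0}  "b"  orig:{}
  [0..1]={A}  "bb"
  [1..2]={A}  "bb"
  [0..2]={B,S}  "bbb"

S ∈ T[0,2] ⇒ YES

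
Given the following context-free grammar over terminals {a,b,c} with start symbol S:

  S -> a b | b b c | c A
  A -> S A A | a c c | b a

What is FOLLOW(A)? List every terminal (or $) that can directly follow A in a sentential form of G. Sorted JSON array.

FIRST sets, iterate to fixpoint:
iter 1:
  A via A→a c c: +{a}
  A via A→b a: +{b}
  S via S→a b: +{a}
  S via S→b b c: +{b}
  S via S→c A: +{c}
  S: {a,b,c}  A: {a,b}
iter 2:
  A via A→S A A: +{c}
  S: {a,b,c}  A: {a,b,c}
iter 3: (stable)
  S: {a,b,c}  A: {a,b,c}

Compute FOLLOW by fixpoint:
seed FOLLOW(S) with $
round 1:
  A→S A A: FOLLOW(S) ⊇ FIRST(A) = {a,b,c}; new: +{a,b,c}
  A→S A A: FOLLOW(A) ⊇ FIRST(A) = {a,b,c}; new: +{a,b,c}
  S→c A: FOLLOW(A) ⊇ FOLLOW(S) ⊇ {$,a,b,c}; new: +{$}
  FOLLOW[S]={$,a,b,c}  FOLLOW[A]={$,a,b,c}
round 2: — fixpoint
  FOLLOW[S]={$,a,b,c}  FOLLOW[A]={$,a,b,c}

FOLLOW(A) = ["$", "a", "b", "c"]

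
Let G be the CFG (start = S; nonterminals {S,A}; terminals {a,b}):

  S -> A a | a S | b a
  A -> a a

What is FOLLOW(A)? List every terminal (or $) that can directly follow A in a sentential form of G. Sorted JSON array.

FIRST iteration:
pass 1:
  A via A→a a: +{a}
  S via S→A a: +{a}
  S via S→b a: +{b}
  FIRST(S)={a,b}  FIRST(A)={a}
pass 2: — fixpoint
  FIRST(S)={a,b}  FIRST(A)={a}

Compute FOLLOW by fixpoint:
seed FOLLOW(S) with $
pass 1:
  S→A a: FOLLOW(A) ⊇ FIRST(a) = {a}; new: +{a}
  S: {$}  A: {a}
pass 2: — fixpoint
  S: {$}  A: {a}

FOLLOW(A) = ["a"]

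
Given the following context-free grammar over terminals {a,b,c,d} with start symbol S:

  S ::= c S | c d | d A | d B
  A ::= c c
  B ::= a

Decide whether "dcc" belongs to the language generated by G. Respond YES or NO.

Convert to CNF:
  S -> T0 S | T0 T1 | T1 A | T1 B
  A -> T0 T0
  B -> a
  T0 -> c
  T1 -> d

CYK table (by increasing span):
  [0..0]={T1}  "d"  orig:{}
  [1..1]={T0}  "c"  orig:{}
  [2..2]={T0}  "c"  orig:{}
  [0..1]=∅  "dc"
  [1..2]={A}  "cc"
  [0..2]={S}  "dcc"

S ∈ T[0,2] ⇒ YES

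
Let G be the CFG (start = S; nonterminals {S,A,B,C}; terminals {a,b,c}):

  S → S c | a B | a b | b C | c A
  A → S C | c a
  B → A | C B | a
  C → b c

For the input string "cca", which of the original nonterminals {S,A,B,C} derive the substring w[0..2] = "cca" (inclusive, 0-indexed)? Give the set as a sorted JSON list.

Convert to CNF:
  S -> S T0 | T0 A | T1 B | T1 T2 | T2 C
  A -> S C | T0 T1
  B -> C B | S C | T0 T1 | a
  C -> T2 T0
  T0 -> c
  T1 -> a
  T2 -> b

CYK fill, restricted to cells inside w[0..2]:
  T[0,0] 'c' = {T0}  orig:{}
  T[1,1] 'c' = {T0}  orig:{}
  T[2,2] 'a' = {B,T1}  orig:{B}
  T[0,1] 'cc' = ∅
  T[1,2] 'ca' = {A,B}
  T[0,2] 'cca' = {S}

Original NTs in T[0,2] deriving "cca": ["S"]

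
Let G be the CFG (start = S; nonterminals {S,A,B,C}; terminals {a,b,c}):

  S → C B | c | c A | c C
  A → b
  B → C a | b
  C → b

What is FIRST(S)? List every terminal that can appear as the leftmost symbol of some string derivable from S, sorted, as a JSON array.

FIRST sets, iterate to fixpoint:
round 1:
  A via A→b: +{b}
  B via B→b: +{b}
  C via C→b: +{b}
  S via S→C B: +{b}
  S via S→c: +{c}
  S: {b,c}  A: {b}  B: {b}  C: {b}
round 2: (stable)
  S: {b,c}  A: {b}  B: {b}  C: {b}

FIRST(S) = ["b", "c"]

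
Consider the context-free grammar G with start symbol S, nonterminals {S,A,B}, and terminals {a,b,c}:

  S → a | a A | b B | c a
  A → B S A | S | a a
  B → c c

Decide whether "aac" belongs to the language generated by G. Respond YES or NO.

Convert to CNF:
  S -> T0 A | T1 B | T2 T0 | a
  A -> B X3 | T0 A | T0 T0 | T1 B | T2 T0 | a
  B -> T2 T2
  T0 -> a
  T1 -> b
  T2 -> c
  X3 -> S A

CYK table (by increasing span):
  cell(0,0) a: {A,S,T0}  orig:{A,S}
  cell(1,1) a: {A,S,T0}  orig:{A,S}
  cell(2,2) c: {T2}  orig:{}
  cell(0,1) aa: {A,S,X3}  orig:{A,S}
  cell(1,2) ac: ∅
  cell(0,2) aac: ∅

S ∉ T[0,2] ⇒ NO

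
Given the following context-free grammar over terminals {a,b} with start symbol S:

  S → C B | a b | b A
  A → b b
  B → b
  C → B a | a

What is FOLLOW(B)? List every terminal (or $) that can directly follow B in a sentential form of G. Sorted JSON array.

Compute FIRST by fixpoint:
[1]
  A via A→b b: +{b}
  B via B→b: +{b}
  C via C→B a: +{b}
  C via C→a: +{a}
  S via S→C B: +{a,b}
  FIRST[S]={a,b}  FIRST[A]={b}  FIRST[B]={b}  FIRST[C]={a,b}
[2] — fixpoint
  FIRST[S]={a,b}  FIRST[A]={b}  FIRST[B]={b}  FIRST[C]={a,b}

Compute FOLLOW by fixpoint:
FOLLOW(S) := {$}
round 1:
  C→B a: FOLLOW(B) ⊇ FIRST(a) = {a}; new: +{a}
  S→C B: FOLLOW(C) ⊇ FIRST(B) = {b}; new: +{b}
  S→C B: FOLLOW(B) ⊇ FOLLOW(S) ⊇ {$}; new: +{$}
  S→b A: FOLLOW(A) ⊇ FOLLOW(S) ⊇ {$}; new: +{$}
  FOLLOW[S]={$}  FOLLOW[A]={$}  FOLLOW[B]={$,a}  FOLLOW[C]={b}
round 2: — fixpoint
  FOLLOW[S]={$}  FOLLOW[A]={$}  FOLLOW[B]={$,a}  FOLLOW[C]={b}

FOLLOW(B) = ["$", "a"]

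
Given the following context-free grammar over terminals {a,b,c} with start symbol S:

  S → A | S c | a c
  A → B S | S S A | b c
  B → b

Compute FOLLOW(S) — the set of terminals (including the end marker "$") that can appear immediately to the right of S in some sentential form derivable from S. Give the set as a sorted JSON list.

FIRST iteration:
pass 1:
  A via A→b c: +{b}
  B via B→b: +{b}
  S via S→A: +{b}
  S via S→a c: +{a}
  S: {a,b}  A: {b}  B: {b}
pass 2:
  A via A→S S A: +{a}
  S: {a,b}  A: {a,b}  B: {b}
pass 3: (stable)
  S: {a,b}  A: {a,b}  B: {b}

FOLLOW iteration:
initialize: $ ∈ FOLLOW(S)
iter 1:
  A→B S: FOLLOW(B) ⊇ FIRST(S) = {a,b}; new: +{a,b}
  A→S S A: FOLLOW(S) ⊇ FIRST(S) = {a,b}; new: +{a,b}
  S→A: FOLLOW(A) ⊇ FOLLOW(S) ⊇ {$,a,b}; new: +{$,a,b}
  S→S c: FOLLOW(S) ⊇ FIRST(c) = {c}; new: +{c}
  FOLLOW(S)={$,a,b,c}  FOLLOW(A)={$,a,b}  FOLLOW(B)={a,b}
iter 2:
  S→A: FOLLOW(A) ⊇ FOLLOW(S) ⊇ {$,a,b,c}; new: +{c}
  FOLLOW(S)={$,a,b,c}  FOLLOW(A)={$,a,b,c}  FOLLOW(B)={a,b}
iter 3: — fixpoint
  FOLLOW(S)={$,a,b,c}  FOLLOW(A)={$,a,b,c}  FOLLOW(B)={a,b}

FOLLOW(S) = ["$", "a", "b", "c"]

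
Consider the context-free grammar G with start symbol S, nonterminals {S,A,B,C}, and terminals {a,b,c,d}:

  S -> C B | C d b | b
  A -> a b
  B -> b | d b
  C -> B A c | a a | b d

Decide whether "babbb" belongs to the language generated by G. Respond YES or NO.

CNF form of G:
  S -> C B | C X5 | b
  A -> T0 T1
  B -> T2 T1 | b
  C -> B X4 | T0 T0 | T1 T2
  T0 -> a
  T1 -> b
  T2 -> d
  T3 -> c
  X4 -> A T3
  X5 -> T2 T1

CYK table (by increasing span):
  T[0,0] 'b' = {B,S,T1}  orig:{B,S}
  T[1,1] 'a' = {T0}  orig:{}
  T[2,2] 'b' = {B,S,T1}  orig:{B,S}
  T[3,3] 'b' = {B,S,T1}  orig:{B,S}
  T[4,4] 'b' = {B,S,T1}  orig:{B,S}
  T[0,1] 'ba' = ∅
  T[1,2] 'ab' = {A}
  T[2,3] 'bb' = ∅
  T[3,4] 'bb' = ∅
  T[0,2] 'bab' = ∅
  T[1,3] 'abb' = ∅
  T[2,4] 'bbb' = ∅
  T[0,3] 'babb' = ∅
  T[1,4] 'abbb' = ∅
  T[0,4] 'babbb' = ∅

S ∉ T[0,4] ⇒ NO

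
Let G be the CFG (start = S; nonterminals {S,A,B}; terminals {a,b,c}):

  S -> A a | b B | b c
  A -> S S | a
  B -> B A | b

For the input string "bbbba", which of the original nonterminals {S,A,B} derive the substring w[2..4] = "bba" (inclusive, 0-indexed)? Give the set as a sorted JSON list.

Convert to CNF:
  S -> A T0 | T1 B | T1 T2
  A -> S S | a
  B -> B A | b
  T0 -> a
  T1 -> b
  T2 -> c

CYK table (by increasing span) — only the sub-triangle for w[2..4]:
  [2..2]={B,T1}  "b"  orig:{B}
  [3..3]={B,T1}  "b"  orig:{B}
  [4..4]={A,T0}  "a"  orig:{A}
  [2..3]={S}  "bb"
  [3..4]={B}  "ba"
  [2..4]={S}  "bba"

Original NTs in T[2,4] deriving "bba": ["S"]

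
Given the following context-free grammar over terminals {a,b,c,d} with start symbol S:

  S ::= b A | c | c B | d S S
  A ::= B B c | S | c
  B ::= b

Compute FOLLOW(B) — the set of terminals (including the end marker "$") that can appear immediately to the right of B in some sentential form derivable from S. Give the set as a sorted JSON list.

FIRST iteration:
pass 1:
  A via A→c: +{c}
  B via B→b: +{b}
  S via S→b A: +{b}
  S via S→c: +{c}
  S via S→d S S: +{d}
  FIRST[S]={b,c,d}  FIRST[A]={c}  FIRST[B]={b}
pass 2:
  A via A→B B c: +{b}
  A via A→S: +{d}
  FIRST[S]={b,c,d}  FIRST[A]={b,c,d}  FIRST[B]={b}
pass 3: — fixpoint
  FIRST[S]={b,c,d}  FIRST[A]={b,c,d}  FIRST[B]={b}

FOLLOW sets:
seed FOLLOW(S) with $
pass 1:
  A→B B c: FOLLOW(B) ⊇ FIRST(B) = {b}; new: +{b}
  A→B B c: FOLLOW(B) ⊇ FIRST(c) = {c}; new: +{c}
  S→b A: FOLLOW(A) ⊇ FOLLOW(S) ⊇ {$}; new: +{$}
  S→c B: FOLLOW(B) ⊇ FOLLOW(S) ⊇ {$}; new: +{$}
  S→d S S: FOLLOW(S) ⊇ FIRST(S) = {b,c,d}; new: +{b,c,d}
  FOLLOW(S)={$,b,c,d}  FOLLOW(A)={$}  FOLLOW(B)={$,b,c}
pass 2:
  S→b A: FOLLOW(A) ⊇ FOLLOW(S) ⊇ {$,b,c,d}; new: +{b,c,d}
  S→c B: FOLLOW(B) ⊇ FOLLOW(S) ⊇ {$,b,c,d}; new: +{d}
  FOLLOW(S)={$,b,c,d}  FOLLOW(A)={$,b,c,d}  FOLLOW(B)={$,b,c,d}
pass 3: (stable)
  FOLLOW(S)={$,b,c,d}  FOLLOW(A)={$,b,c,d}  FOLLOW(B)={$,b,c,d}

FOLLOW(B) = ["$", "b", "c", "d"]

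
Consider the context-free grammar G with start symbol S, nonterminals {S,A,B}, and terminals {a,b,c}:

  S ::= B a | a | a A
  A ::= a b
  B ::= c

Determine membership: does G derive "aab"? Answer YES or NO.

CNF form of G:
  S -> B T0 | T0 A | a
  A -> T0 T1
  B -> c
  T0 -> a
  T1 -> b

Fill CYK table bottom-up:
  [0..0]={S,T0}  "a"  orig:{S}
  [1..1]={S,T0}  "a"  orig:{S}
  [2..2]={T1}  "b"  orig:{}
  [0..1]=∅  "aa"
  [1..2]={A}  "ab"
  [0..2]={S}  "aab"

S ∈ T[0,2] ⇒ YES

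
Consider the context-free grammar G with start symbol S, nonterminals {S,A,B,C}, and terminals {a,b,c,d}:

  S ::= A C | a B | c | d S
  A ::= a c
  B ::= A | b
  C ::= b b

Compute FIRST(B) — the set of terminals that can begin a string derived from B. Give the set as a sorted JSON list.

Compute FIRST by fixpoint:
round 1:
  A via A→a c: +{a}
  B via B→A: +{a}
  B via B→b: +{b}
  C via C→b b: +{b}
  S via S→A C: +{a}
  S via S→c: +{c}
  S via S→d S: +{d}
  S: {a,c,d}  A: {a}  B: {a,b}  C: {b}
round 2: — fixpoint
  S: {a,c,d}  A: {a}  B: {a,b}  C: {b}

FIRST(B) = ["a", "b"]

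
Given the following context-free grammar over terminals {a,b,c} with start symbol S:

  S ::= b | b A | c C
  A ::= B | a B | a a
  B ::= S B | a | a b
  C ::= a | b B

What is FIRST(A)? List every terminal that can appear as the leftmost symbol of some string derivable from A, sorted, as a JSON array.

Compute FIRST by fixpoint:
iter 1:
  A via A→a B: +{a}
  B via B→a: +{a}
  C via C→a: +{a}
  C via C→b B: +{b}
  S via S→b: +{b}
  S via S→c C: +{c}
  S: {b,c}  A: {a}  B: {a}  C: {a,b}
iter 2:
  B via B→S B: +{b,c}
  S: {b,c}  A: {a}  B: {a,b,c}  C: {a,b}
iter 3:
  A via A→B: +{b,c}
  S: {b,c}  A: {a,b,c}  B: {a,b,c}  C: {a,b}
iter 4: — fixpoint
  S: {b,c}  A: {a,b,c}  B: {a,b,c}  C: {a,b}

FIRST(A) = ["a", "b", "c"]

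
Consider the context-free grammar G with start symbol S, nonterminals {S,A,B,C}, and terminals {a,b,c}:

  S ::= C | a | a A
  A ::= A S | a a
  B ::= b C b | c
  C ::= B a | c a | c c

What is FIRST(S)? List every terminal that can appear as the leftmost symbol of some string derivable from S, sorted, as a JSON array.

FIRST iteration:
[1]
  A via A→a a: +{a}
  B via B→b C b: +{b}
  B via B→c: +{c}
  C via C→B a: +{b,c}
  S via S→C: +{b,c}
  S via S→a: +{a}
  FIRST(S)={a,b,c}  FIRST(A)={a}  FIRST(B)={b,c}  FIRST(C)={b,c}
[2] — fixpoint
  FIRST(S)={a,b,c}  FIRST(A)={a}  FIRST(B)={b,c}  FIRST(C)={b,c}

FIRST(S) = ["a", "b", "c"]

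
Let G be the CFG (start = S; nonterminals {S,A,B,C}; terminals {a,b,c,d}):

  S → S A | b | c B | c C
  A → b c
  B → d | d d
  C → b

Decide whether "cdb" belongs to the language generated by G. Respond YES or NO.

CNF form of G:
  S -> S A | T1 B | T1 C | b
  A -> T0 T1
  B -> T2 T2 | d
  C -> b
  T0 -> b
  T1 -> c
  T2 -> d

Fill CYK table bottom-up:
  [0..0]={T1}  "c"  orig:{}
  [1..1]={B,T2}  "d"  orig:{B}
  [2..2]={C,S,T0}  "b"  orig:{C,S}
  [0..1]={S}  "cd"
  [1..2]=∅  "db"
  [0..2]=∅  "cdb"

S ∉ T[0,2] ⇒ NO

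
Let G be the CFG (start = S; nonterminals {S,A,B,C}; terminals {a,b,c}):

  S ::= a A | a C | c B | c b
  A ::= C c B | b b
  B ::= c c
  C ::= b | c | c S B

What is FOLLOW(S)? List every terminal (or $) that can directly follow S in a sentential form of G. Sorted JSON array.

Compute FIRST by fixpoint:
[1]
  A via A→b b: +{b}
  B via B→c c: +{c}
  C via C→b: +{b}
  C via C→c: +{c}
  S via S→a A: +{a}
  S via S→c B: +{c}
  FIRST[S]={a,c}  FIRST[A]={b}  FIRST[B]={c}  FIRST[C]={b,c}
[2]
  A via A→C c B: +{c}
  FIRST[S]={a,c}  FIRST[A]={b,c}  FIRST[B]={c}  FIRST[C]={b,c}
[3] (stable)
  FIRST[S]={a,c}  FIRST[A]={b,c}  FIRST[B]={c}  FIRST[C]={b,c}

Compute FOLLOW by fixpoint:
FOLLOW(S) := {$}
iter 1:
  A→C c B: FOLLOW(C) ⊇ FIRST(c) = {c}; new: +{c}
  C→c S B: FOLLOW(S) ⊇ FIRST(B) = {c}; new: +{c}
  C→c S B: FOLLOW(B) ⊇ FOLLOW(C) ⊇ {c}; new: +{c}
  S→a A: FOLLOW(A) ⊇ FOLLOW(S) ⊇ {$,c}; new: +{$,c}
  S→a C: FOLLOW(C) ⊇ FOLLOW(S) ⊇ {$,c}; new: +{$}
  S→c B: FOLLOW(B) ⊇ FOLLOW(S) ⊇ {$,c}; new: +{$}
  FOLLOW(S)={$,c}  FOLLOW(A)={$,c}  FOLLOW(B)={$,c}  FOLLOW(C)={$,c}
iter 2: (stable)
  FOLLOW(S)={$,c}  FOLLOW(A)={$,c}  FOLLOW(B)={$,c}  FOLLOW(C)={$,c}

FOLLOW(S) = ["$", "c"]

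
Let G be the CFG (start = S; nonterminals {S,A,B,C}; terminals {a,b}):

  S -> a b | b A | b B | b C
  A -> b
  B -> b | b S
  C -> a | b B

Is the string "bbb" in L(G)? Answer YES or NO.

CNF form of G:
  S -> T0 A | T0 B | T0 C | T1 T0
  A -> b
  B -> T0 S | b
  C -> T0 B | a
  T0 -> b
  T1 -> a

Fill CYK table bottom-up:
  [0..0]={A,B,T0}  "b"  orig:{A,B}
  [1..1]={A,B,T0}  "b"  orig:{A,B}
  [2..2]={A,B,T0}  "b"  orig:{A,B}
  [0..1]={C,S}  "bb"
  [1..2]={C,S}  "bb"
  [0..2]={B,S}  "bbb"

S ∈ T[0,2] ⇒ YES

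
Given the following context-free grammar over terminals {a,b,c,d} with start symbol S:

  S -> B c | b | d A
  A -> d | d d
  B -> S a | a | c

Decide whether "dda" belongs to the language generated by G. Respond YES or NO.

Convert to CNF:
  S -> B T2 | T0 A | b
  A -> T0 T0 | d
  B -> S T1 | a | c
  T0 -> d
  T1 -> a
  T2 -> c

Fill CYK table bottom-up:
  T[0,0] 'd' = {A,T0}  orig:{A}
  T[1,1] 'd' = {A,T0}  orig:{A}
  T[2,2] 'a' = {B,T1}  orig:{B}
  T[0,1] 'dd' = {A,S}
  T[1,2] 'da' = ∅
  T[0,2] 'dda' = {B}

S ∉ T[0,2] ⇒ NO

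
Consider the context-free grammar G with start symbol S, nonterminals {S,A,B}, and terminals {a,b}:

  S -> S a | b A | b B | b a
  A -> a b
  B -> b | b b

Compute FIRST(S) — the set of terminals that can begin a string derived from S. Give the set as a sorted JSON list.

FIRST sets, iterate to fixpoint:
iter 1:
  A via A→a b: +{a}
  B via B→b: +{b}
  S via S→b A: +{b}
  FIRST[S]={b}  FIRST[A]={a}  FIRST[B]={b}
iter 2: (stable)
  FIRST[S]={b}  FIRST[A]={a}  FIRST[B]={b}

FIRST(S) = ["b"]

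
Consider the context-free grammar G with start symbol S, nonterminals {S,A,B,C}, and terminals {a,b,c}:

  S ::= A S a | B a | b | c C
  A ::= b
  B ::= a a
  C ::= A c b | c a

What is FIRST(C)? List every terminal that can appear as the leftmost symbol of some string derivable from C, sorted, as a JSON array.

FIRST iteration:
iter 1:
  A via A→b: +{b}
  B via B→a a: +{a}
  C via C→A c b: +{b}
  C via C→c a: +{c}
  S via S→A S a: +{b}
  S via S→B a: +{a}
  S via S→c C: +{c}
  FIRST[S]={a,b,c}  FIRST[A]={b}  FIRST[B]={a}  FIRST[C]={b,c}
iter 2: done
  FIRST[S]={a,b,c}  FIRST[A]={b}  FIRST[B]={a}  FIRST[C]={b,c}

FIRST(C) = ["b", "c"]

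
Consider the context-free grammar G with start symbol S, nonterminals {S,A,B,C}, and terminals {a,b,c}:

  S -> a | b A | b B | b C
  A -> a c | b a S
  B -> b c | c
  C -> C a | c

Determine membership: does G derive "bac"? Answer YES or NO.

Convert to CNF:
  S -> T2 A | T2 B | T2 C | a
  A -> T0 T1 | T2 X3
  B -> T2 T1 | c
  C -> C T0 | c
  T0 -> a
  T1 -> c
  T2 -> b
  X3 -> T0 S

Fill CYK table bottom-up:
  T[0,0] 'b' = {T2}  orig:{}
  T[1,1] 'a' = {S,T0}  orig:{S}
  T[2,2] 'c' = {B,C,T1}  orig:{B,C}
  T[0,1] 'ba' = ∅
  T[1,2] 'ac' = {A}
  T[0,2] 'bac' = {S}

S ∈ T[0,2] ⇒ YES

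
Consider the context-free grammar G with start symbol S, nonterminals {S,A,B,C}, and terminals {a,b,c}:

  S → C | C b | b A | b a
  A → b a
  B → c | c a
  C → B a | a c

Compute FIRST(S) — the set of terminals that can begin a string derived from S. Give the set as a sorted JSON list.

Compute FIRST by fixpoint:
[1]
  A via A→b a: +{b}
  B via B→c: +{c}
  C via C→B a: +{c}
  C via C→a c: +{a}
  S via S→C: +{a,c}
  S via S→b A: +{b}
  S: {a,b,c}  A: {b}  B: {c}  C: {a,c}
[2] done
  S: {a,b,c}  A: {b}  B: {c}  C: {a,c}

FIRST(S) = ["a", "b", "c"]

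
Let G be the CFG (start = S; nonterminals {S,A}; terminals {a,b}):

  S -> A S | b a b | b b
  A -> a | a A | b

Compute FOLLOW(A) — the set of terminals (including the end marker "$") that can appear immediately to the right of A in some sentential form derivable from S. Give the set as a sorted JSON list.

Compute FIRST by fixpoint:
iter 1:
  A via A→a: +{a}
  A via A→b: +{b}
  S via S→A S: +{a,b}
  FIRST[S]={a,b}  FIRST[A]={a,b}
iter 2: (no change)
  FIRST[S]={a,b}  FIRST[A]={a,b}

FOLLOW sets:
initialize: $ ∈ FOLLOW(S)
pass 1:
  S→A S: FOLLOW(A) ⊇ FIRST(S) = {a,b}; new: +{a,b}
  FOLLOW(S)={$}  FOLLOW(A)={a,b}
pass 2: (no change)
  FOLLOW(S)={$}  FOLLOW(A)={a,b}

FOLLOW(A) = ["a", "b"]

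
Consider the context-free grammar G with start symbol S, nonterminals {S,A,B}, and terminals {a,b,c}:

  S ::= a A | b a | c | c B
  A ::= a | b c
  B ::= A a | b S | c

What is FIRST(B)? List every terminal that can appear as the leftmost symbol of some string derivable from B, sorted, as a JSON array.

FIRST sets, iterate to fixpoint:
round 1:
  A via A→a: +{a}
  A via A→b c: +{b}
  B via B→A a: +{a,b}
  B via B→c: +{c}
  S via S→a A: +{a}
  S via S→b a: +{b}
  S via S→c: +{c}
  FIRST[S]={a,b,c}  FIRST[A]={a,b}  FIRST[B]={a,b,c}
round 2: done
  FIRST[S]={a,b,c}  FIRST[A]={a,b}  FIRST[B]={a,b,c}

FIRST(B) = ["a", "b", "c"]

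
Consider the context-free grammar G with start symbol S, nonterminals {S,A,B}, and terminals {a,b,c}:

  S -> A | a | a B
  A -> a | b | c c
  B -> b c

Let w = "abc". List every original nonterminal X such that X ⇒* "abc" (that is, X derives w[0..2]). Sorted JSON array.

CNF form of G:
  S -> T0 T0 | T2 B | a | b
  A -> T0 T0 | a | b
  B -> T1 T0
  T0 -> c
  T1 -> b
  T2 -> a

Fill CYK table bottom-up (cells [i..j] with 0 ≤ i ≤ j ≤ 2 only):
  cell(0,0) a: {A,S,T2}  orig:{A,S}
  cell(1,1) b: {A,S,T1}  orig:{A,S}
  cell(2,2) c: {T0}  orig:{}
  cell(0,1) ab: ∅
  cell(1,2) bc: {B}
  cell(0,2) abc: {S}

Original NTs in T[0,2] deriving "abc": ["S"]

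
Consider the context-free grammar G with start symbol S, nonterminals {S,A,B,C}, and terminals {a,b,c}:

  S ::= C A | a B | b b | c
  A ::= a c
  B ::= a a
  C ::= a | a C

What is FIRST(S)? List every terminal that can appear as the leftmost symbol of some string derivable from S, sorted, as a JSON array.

FIRST sets, iterate to fixpoint:
iter 1:
  A via A→a c: +{a}
  B via B→a a: +{a}
  C via C→a: +{a}
  S via S→C A: +{a}
  S via S→b b: +{b}
  S via S→c: +{c}
  S: {a,b,c}  A: {a}  B: {a}  C: {a}
iter 2: — fixpoint
  S: {a,b,c}  A: {a}  B: {a}  C: {a}

FIRST(S) = ["a", "b", "c"]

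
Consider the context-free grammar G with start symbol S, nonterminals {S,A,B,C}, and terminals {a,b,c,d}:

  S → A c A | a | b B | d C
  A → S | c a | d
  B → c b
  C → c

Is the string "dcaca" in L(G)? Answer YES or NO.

CNF form of G:
  S -> A X5 | T1 B | T3 C | a
  A -> A X4 | T0 T2 | T1 B | T3 C | a | d
  B -> T0 T1
  C -> c
  T0 -> c
  T1 -> b
  T2 -> a
  T3 -> d
  X4 -> T0 A
  X5 -> T0 A

CYK table (by increasing span):
  [0..0]={A,T3}  "d"  orig:{A}
  [1..1]={C,T0}  "c"  orig:{C}
  [2..2]={A,S,T2}  "a"  orig:{A,S}
  [3..3]={C,T0}  "c"  orig:{C}
  [4..4]={A,S,T2}  "a"  orig:{A,S}
  [0..1]={A,S}  "dc"
  [1..2]={A,X4,X5}  "ca"  orig:{A}
  [2..3]=∅  "ac"
  [3..4]={A,X4,X5}  "ca"  orig:{A}
  [0..2]={A,S}  "dca"
  [1..3]=∅  "cac"
  [2..4]={A,S}  "aca"
  [0..3]=∅  "dcac"
  [1..4]={A,S,X4,X5}  "caca"  orig:{A,S}
  [0..4]={A,S}  "dcaca"

S ∈ T[0,4] ⇒ YES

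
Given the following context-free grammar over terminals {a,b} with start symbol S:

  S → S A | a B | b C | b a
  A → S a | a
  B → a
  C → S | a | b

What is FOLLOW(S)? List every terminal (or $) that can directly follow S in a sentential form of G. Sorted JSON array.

FIRST iteration:
[1]
  A via A→a: +{a}
  B via B→a: +{a}
  C via C→a: +{a}
  C via C→b: +{b}
  S via S→a B: +{a}
  S via S→b C: +{b}
  FIRST(S)={a,b}  FIRST(A)={a}  FIRST(B)={a}  FIRST(C)={a,b}
[2]
  A via A→S a: +{b}
  FIRST(S)={a,b}  FIRST(A)={a,b}  FIRST(B)={a}  FIRST(C)={a,b}
[3] (stable)
  FIRST(S)={a,b}  FIRST(A)={a,b}  FIRST(B)={a}  FIRST(C)={a,b}

Compute FOLLOW by fixpoint:
initialize: $ ∈ FOLLOW(S)
iter 1:
  A→S a: FOLLOW(S) ⊇ FIRST(a) = {a}; new: +{a}
  S→S A: FOLLOW(S) ⊇ FIRST(A) = {a,b}; new: +{b}
  S→S A: FOLLOW(A) ⊇ FOLLOW(S) ⊇ {$,a,b}; new: +{$,a,b}
  S→a B: FOLLOW(B) ⊇ FOLLOW(S) ⊇ {$,a,b}; new: +{$,a,b}
  S→b C: FOLLOW(C) ⊇ FOLLOW(S) ⊇ {$,a,b}; new: +{$,a,b}
  FOLLOW(S)={$,a,b}  FOLLOW(A)={$,a,b}  FOLLOW(B)={$,a,b}  FOLLOW(C)={$,a,b}
iter 2: done
  FOLLOW(S)={$,a,b}  FOLLOW(A)={$,a,b}  FOLLOW(B)={$,a,b}  FOLLOW(C)={$,a,b}

FOLLOW(S) = ["$", "a", "b"]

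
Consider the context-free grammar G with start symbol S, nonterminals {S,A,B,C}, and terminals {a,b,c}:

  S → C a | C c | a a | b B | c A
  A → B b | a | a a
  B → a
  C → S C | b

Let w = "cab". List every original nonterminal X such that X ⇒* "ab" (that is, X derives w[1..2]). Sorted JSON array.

CNF form of G:
  S -> C T1 | C T2 | T0 B | T1 T1 | T2 A
  A -> B T0 | T1 T1 | a
  B -> a
  C -> S C | b
  T0 -> b
  T1 -> a
  T2 -> c

CYK table (by increasing span) — only the sub-triangle for w[1..2]:
  T[1,1] 'a' = {A,B,T1}  orig:{A,B}
  T[2,2] 'b' = {C,T0}  orig:{C}
  T[1,2] 'ab' = {A}

Original NTs in T[1,2] deriving "ab": ["A"]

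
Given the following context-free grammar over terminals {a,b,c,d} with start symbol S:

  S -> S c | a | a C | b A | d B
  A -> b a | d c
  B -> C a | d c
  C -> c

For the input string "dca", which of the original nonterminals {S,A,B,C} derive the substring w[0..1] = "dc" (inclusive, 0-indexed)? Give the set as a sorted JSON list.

Convert to CNF:
  S -> S T3 | T0 A | T1 C | T2 B | a
  A -> T0 T1 | T2 T3
  B -> C T1 | T2 T3
  C -> c
  T0 -> b
  T1 -> a
  T2 -> d
  T3 -> c

Fill CYK table bottom-up (cells [i..j] with 0 ≤ i ≤ j ≤ 1 only):
  cell(0,0) d: {T2}  orig:{}
  cell(1,1) c: {C,T3}  orig:{C}
  cell(0,1) dc: {A,B}

Original NTs in T[0,1] deriving "dc": ["A", "B"]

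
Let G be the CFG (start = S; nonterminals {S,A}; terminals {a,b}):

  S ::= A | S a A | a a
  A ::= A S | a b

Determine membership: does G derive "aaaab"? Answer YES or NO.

CNF form of G:
  S -> A S | S X2 | T0 T0 | T0 T1
  A -> A S | T0 T1
  T0 -> a
  T1 -> b
  X2 -> T0 A

CYK table (by increasing span):
  cell(0,0) a: {T0}  orig:{}
  cell(1,1) a: {T0}  orig:{}
  cell(2,2) a: {T0}  orig:{}
  cell(3,3) a: {T0}  orig:{}
  cell(4,4) b: {T1}  orig:{}
  cell(0,1) aa: {S}
  cell(1,2) aa: {S}
  cell(2,3) aa: {S}
  cell(3,4) ab: {A,S}
  cell(0,2) aaa: ∅
  cell(1,3) aaa: ∅
  cell(2,4) aab: {X2}  orig:{}
  cell(0,3) aaaa: ∅
  cell(1,4) aaab: ∅
  cell(0,4) aaaab: {S}

S ∈ T[0,4] ⇒ YES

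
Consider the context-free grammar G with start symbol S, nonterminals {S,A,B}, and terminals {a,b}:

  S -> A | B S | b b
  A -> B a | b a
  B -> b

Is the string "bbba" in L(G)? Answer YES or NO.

CNF form of G:
  S -> B S | B T0 | T1 T0 | T1 T1
  A -> B T0 | T1 T0
  B -> b
  T0 -> a
  T1 -> b

CYK table (by increasing span):
  [0..0]={B,T1}  "b"  orig:{B}
  [1..1]={B,T1}  "b"  orig:{B}
  [2..2]={B,T1}  "b"  orig:{B}
  [3..3]={T0}  "a"  orig:{}
  [0..1]={S}  "bb"
  [1..2]={S}  "bb"
  [2..3]={A,S}  "ba"
  [0..2]={S}  "bbb"
  [1..3]={S}  "bba"
  [0..3]={S}  "bbba"

S ∈ T[0,3] ⇒ YES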